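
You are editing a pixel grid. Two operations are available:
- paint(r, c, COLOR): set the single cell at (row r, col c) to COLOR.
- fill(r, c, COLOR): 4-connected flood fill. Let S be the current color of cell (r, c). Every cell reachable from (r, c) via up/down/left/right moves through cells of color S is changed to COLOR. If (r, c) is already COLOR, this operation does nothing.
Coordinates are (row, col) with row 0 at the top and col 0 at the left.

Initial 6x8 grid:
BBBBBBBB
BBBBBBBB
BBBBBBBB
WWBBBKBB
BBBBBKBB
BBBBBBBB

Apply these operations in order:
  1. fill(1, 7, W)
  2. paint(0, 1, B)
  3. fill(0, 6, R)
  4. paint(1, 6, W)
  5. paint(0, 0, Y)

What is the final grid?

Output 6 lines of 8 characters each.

Answer: YBRRRRRR
RRRRRRWR
RRRRRRRR
RRRRRKRR
RRRRRKRR
RRRRRRRR

Derivation:
After op 1 fill(1,7,W) [44 cells changed]:
WWWWWWWW
WWWWWWWW
WWWWWWWW
WWWWWKWW
WWWWWKWW
WWWWWWWW
After op 2 paint(0,1,B):
WBWWWWWW
WWWWWWWW
WWWWWWWW
WWWWWKWW
WWWWWKWW
WWWWWWWW
After op 3 fill(0,6,R) [45 cells changed]:
RBRRRRRR
RRRRRRRR
RRRRRRRR
RRRRRKRR
RRRRRKRR
RRRRRRRR
After op 4 paint(1,6,W):
RBRRRRRR
RRRRRRWR
RRRRRRRR
RRRRRKRR
RRRRRKRR
RRRRRRRR
After op 5 paint(0,0,Y):
YBRRRRRR
RRRRRRWR
RRRRRRRR
RRRRRKRR
RRRRRKRR
RRRRRRRR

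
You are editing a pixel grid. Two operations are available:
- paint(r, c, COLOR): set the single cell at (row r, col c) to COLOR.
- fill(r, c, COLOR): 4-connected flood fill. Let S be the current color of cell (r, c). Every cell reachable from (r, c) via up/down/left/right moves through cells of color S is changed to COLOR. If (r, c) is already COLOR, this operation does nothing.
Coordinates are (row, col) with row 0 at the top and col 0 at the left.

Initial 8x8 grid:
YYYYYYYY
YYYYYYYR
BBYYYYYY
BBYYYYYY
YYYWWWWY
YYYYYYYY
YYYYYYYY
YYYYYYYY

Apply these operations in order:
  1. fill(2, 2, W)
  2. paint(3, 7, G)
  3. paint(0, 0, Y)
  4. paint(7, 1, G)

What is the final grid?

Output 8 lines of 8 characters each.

After op 1 fill(2,2,W) [55 cells changed]:
WWWWWWWW
WWWWWWWR
BBWWWWWW
BBWWWWWW
WWWWWWWW
WWWWWWWW
WWWWWWWW
WWWWWWWW
After op 2 paint(3,7,G):
WWWWWWWW
WWWWWWWR
BBWWWWWW
BBWWWWWG
WWWWWWWW
WWWWWWWW
WWWWWWWW
WWWWWWWW
After op 3 paint(0,0,Y):
YWWWWWWW
WWWWWWWR
BBWWWWWW
BBWWWWWG
WWWWWWWW
WWWWWWWW
WWWWWWWW
WWWWWWWW
After op 4 paint(7,1,G):
YWWWWWWW
WWWWWWWR
BBWWWWWW
BBWWWWWG
WWWWWWWW
WWWWWWWW
WWWWWWWW
WGWWWWWW

Answer: YWWWWWWW
WWWWWWWR
BBWWWWWW
BBWWWWWG
WWWWWWWW
WWWWWWWW
WWWWWWWW
WGWWWWWW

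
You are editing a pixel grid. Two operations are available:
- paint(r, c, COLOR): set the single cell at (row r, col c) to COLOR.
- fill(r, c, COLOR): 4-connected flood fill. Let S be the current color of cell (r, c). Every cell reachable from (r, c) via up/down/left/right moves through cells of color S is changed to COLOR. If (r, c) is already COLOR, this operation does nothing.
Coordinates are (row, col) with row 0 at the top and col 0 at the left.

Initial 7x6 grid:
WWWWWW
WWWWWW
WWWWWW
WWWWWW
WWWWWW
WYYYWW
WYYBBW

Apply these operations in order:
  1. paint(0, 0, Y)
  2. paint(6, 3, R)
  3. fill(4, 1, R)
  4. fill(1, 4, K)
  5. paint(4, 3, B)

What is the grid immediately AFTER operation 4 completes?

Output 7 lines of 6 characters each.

Answer: YKKKKK
KKKKKK
KKKKKK
KKKKKK
KKKKKK
KYYYKK
KYYRBK

Derivation:
After op 1 paint(0,0,Y):
YWWWWW
WWWWWW
WWWWWW
WWWWWW
WWWWWW
WYYYWW
WYYBBW
After op 2 paint(6,3,R):
YWWWWW
WWWWWW
WWWWWW
WWWWWW
WWWWWW
WYYYWW
WYYRBW
After op 3 fill(4,1,R) [34 cells changed]:
YRRRRR
RRRRRR
RRRRRR
RRRRRR
RRRRRR
RYYYRR
RYYRBR
After op 4 fill(1,4,K) [34 cells changed]:
YKKKKK
KKKKKK
KKKKKK
KKKKKK
KKKKKK
KYYYKK
KYYRBK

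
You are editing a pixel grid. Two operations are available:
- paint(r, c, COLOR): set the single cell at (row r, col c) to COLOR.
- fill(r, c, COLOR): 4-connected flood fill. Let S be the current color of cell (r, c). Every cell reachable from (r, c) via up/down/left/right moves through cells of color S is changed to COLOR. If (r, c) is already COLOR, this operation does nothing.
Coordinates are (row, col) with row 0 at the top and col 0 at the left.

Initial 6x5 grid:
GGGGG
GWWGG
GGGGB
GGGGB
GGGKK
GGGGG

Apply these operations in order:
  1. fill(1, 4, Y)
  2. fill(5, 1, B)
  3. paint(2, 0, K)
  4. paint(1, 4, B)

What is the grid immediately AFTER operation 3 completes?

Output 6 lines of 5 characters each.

Answer: BBBBB
BWWBB
KBBBB
BBBBB
BBBKK
BBBBB

Derivation:
After op 1 fill(1,4,Y) [24 cells changed]:
YYYYY
YWWYY
YYYYB
YYYYB
YYYKK
YYYYY
After op 2 fill(5,1,B) [24 cells changed]:
BBBBB
BWWBB
BBBBB
BBBBB
BBBKK
BBBBB
After op 3 paint(2,0,K):
BBBBB
BWWBB
KBBBB
BBBBB
BBBKK
BBBBB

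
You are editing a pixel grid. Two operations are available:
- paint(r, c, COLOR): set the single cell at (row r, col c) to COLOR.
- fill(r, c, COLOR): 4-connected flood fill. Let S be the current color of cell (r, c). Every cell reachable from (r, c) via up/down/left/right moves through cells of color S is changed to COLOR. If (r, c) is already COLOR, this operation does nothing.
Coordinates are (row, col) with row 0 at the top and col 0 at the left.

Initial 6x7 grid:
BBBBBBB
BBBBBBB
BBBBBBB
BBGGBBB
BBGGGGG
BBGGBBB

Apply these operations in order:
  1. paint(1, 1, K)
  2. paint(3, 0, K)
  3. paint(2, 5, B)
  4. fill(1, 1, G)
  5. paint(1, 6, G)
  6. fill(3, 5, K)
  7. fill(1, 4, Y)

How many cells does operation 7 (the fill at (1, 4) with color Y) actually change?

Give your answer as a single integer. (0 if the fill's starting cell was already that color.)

Answer: 28

Derivation:
After op 1 paint(1,1,K):
BBBBBBB
BKBBBBB
BBBBBBB
BBGGBBB
BBGGGGG
BBGGBBB
After op 2 paint(3,0,K):
BBBBBBB
BKBBBBB
BBBBBBB
KBGGBBB
BBGGGGG
BBGGBBB
After op 3 paint(2,5,B):
BBBBBBB
BKBBBBB
BBBBBBB
KBGGBBB
BBGGGGG
BBGGBBB
After op 4 fill(1,1,G) [1 cells changed]:
BBBBBBB
BGBBBBB
BBBBBBB
KBGGBBB
BBGGGGG
BBGGBBB
After op 5 paint(1,6,G):
BBBBBBB
BGBBBBG
BBBBBBB
KBGGBBB
BBGGGGG
BBGGBBB
After op 6 fill(3,5,K) [27 cells changed]:
KKKKKKK
KGKKKKG
KKKKKKK
KKGGKKK
KKGGGGG
KKGGBBB
After op 7 fill(1,4,Y) [28 cells changed]:
YYYYYYY
YGYYYYG
YYYYYYY
YYGGYYY
YYGGGGG
YYGGBBB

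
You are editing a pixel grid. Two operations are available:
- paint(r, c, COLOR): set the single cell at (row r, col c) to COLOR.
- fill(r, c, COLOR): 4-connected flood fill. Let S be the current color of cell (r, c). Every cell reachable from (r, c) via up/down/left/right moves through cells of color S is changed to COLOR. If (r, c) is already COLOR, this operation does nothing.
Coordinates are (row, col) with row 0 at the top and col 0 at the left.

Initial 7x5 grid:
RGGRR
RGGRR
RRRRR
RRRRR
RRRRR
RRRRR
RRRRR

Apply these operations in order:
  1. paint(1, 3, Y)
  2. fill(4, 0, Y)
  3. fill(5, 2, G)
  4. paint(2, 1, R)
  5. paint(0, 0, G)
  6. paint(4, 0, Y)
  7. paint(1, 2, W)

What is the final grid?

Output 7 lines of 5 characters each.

After op 1 paint(1,3,Y):
RGGRR
RGGYR
RRRRR
RRRRR
RRRRR
RRRRR
RRRRR
After op 2 fill(4,0,Y) [30 cells changed]:
YGGYY
YGGYY
YYYYY
YYYYY
YYYYY
YYYYY
YYYYY
After op 3 fill(5,2,G) [31 cells changed]:
GGGGG
GGGGG
GGGGG
GGGGG
GGGGG
GGGGG
GGGGG
After op 4 paint(2,1,R):
GGGGG
GGGGG
GRGGG
GGGGG
GGGGG
GGGGG
GGGGG
After op 5 paint(0,0,G):
GGGGG
GGGGG
GRGGG
GGGGG
GGGGG
GGGGG
GGGGG
After op 6 paint(4,0,Y):
GGGGG
GGGGG
GRGGG
GGGGG
YGGGG
GGGGG
GGGGG
After op 7 paint(1,2,W):
GGGGG
GGWGG
GRGGG
GGGGG
YGGGG
GGGGG
GGGGG

Answer: GGGGG
GGWGG
GRGGG
GGGGG
YGGGG
GGGGG
GGGGG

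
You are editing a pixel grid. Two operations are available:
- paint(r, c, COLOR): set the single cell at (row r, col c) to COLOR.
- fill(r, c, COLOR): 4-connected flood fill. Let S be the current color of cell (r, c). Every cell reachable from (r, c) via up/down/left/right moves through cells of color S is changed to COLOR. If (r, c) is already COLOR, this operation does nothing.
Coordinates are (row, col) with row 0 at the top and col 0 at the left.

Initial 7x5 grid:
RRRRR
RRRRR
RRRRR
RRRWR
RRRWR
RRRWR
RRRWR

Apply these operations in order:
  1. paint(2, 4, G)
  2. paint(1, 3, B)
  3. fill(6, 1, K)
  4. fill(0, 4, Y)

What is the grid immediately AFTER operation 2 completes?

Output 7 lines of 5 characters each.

After op 1 paint(2,4,G):
RRRRR
RRRRR
RRRRG
RRRWR
RRRWR
RRRWR
RRRWR
After op 2 paint(1,3,B):
RRRRR
RRRBR
RRRRG
RRRWR
RRRWR
RRRWR
RRRWR

Answer: RRRRR
RRRBR
RRRRG
RRRWR
RRRWR
RRRWR
RRRWR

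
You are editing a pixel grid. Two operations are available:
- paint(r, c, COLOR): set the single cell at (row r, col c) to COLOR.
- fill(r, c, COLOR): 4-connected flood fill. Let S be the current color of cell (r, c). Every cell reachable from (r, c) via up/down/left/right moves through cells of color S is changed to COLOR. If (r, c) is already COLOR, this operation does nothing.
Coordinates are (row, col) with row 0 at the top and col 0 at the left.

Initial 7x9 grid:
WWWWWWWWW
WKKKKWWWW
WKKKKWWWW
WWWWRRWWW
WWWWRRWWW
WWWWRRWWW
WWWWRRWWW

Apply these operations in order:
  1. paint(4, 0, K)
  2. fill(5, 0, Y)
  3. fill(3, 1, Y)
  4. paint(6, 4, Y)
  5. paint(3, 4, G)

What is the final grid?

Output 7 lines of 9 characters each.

After op 1 paint(4,0,K):
WWWWWWWWW
WKKKKWWWW
WKKKKWWWW
WWWWRRWWW
KWWWRRWWW
WWWWRRWWW
WWWWRRWWW
After op 2 fill(5,0,Y) [46 cells changed]:
YYYYYYYYY
YKKKKYYYY
YKKKKYYYY
YYYYRRYYY
KYYYRRYYY
YYYYRRYYY
YYYYRRYYY
After op 3 fill(3,1,Y) [0 cells changed]:
YYYYYYYYY
YKKKKYYYY
YKKKKYYYY
YYYYRRYYY
KYYYRRYYY
YYYYRRYYY
YYYYRRYYY
After op 4 paint(6,4,Y):
YYYYYYYYY
YKKKKYYYY
YKKKKYYYY
YYYYRRYYY
KYYYRRYYY
YYYYRRYYY
YYYYYRYYY
After op 5 paint(3,4,G):
YYYYYYYYY
YKKKKYYYY
YKKKKYYYY
YYYYGRYYY
KYYYRRYYY
YYYYRRYYY
YYYYYRYYY

Answer: YYYYYYYYY
YKKKKYYYY
YKKKKYYYY
YYYYGRYYY
KYYYRRYYY
YYYYRRYYY
YYYYYRYYY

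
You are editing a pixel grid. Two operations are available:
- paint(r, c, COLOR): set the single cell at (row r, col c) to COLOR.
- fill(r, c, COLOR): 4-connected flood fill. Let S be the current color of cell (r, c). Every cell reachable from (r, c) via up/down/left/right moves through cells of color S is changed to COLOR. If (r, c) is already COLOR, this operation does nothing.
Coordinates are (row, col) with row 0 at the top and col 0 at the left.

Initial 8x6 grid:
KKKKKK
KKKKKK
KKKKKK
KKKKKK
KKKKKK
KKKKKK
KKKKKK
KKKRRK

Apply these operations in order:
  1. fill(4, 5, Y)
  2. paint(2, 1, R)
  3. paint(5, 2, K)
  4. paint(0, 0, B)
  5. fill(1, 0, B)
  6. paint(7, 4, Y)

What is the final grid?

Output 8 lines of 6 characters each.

After op 1 fill(4,5,Y) [46 cells changed]:
YYYYYY
YYYYYY
YYYYYY
YYYYYY
YYYYYY
YYYYYY
YYYYYY
YYYRRY
After op 2 paint(2,1,R):
YYYYYY
YYYYYY
YRYYYY
YYYYYY
YYYYYY
YYYYYY
YYYYYY
YYYRRY
After op 3 paint(5,2,K):
YYYYYY
YYYYYY
YRYYYY
YYYYYY
YYYYYY
YYKYYY
YYYYYY
YYYRRY
After op 4 paint(0,0,B):
BYYYYY
YYYYYY
YRYYYY
YYYYYY
YYYYYY
YYKYYY
YYYYYY
YYYRRY
After op 5 fill(1,0,B) [43 cells changed]:
BBBBBB
BBBBBB
BRBBBB
BBBBBB
BBBBBB
BBKBBB
BBBBBB
BBBRRB
After op 6 paint(7,4,Y):
BBBBBB
BBBBBB
BRBBBB
BBBBBB
BBBBBB
BBKBBB
BBBBBB
BBBRYB

Answer: BBBBBB
BBBBBB
BRBBBB
BBBBBB
BBBBBB
BBKBBB
BBBBBB
BBBRYB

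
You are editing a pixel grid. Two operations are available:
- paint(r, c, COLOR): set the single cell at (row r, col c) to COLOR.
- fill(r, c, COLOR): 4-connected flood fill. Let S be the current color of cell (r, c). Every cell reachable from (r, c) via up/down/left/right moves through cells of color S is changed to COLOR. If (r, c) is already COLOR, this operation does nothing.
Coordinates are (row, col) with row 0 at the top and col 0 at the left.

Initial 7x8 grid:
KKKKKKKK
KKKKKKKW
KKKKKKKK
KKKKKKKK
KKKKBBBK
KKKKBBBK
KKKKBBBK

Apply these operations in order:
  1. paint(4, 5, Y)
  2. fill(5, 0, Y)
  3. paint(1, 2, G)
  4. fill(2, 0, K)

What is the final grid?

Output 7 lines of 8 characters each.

Answer: KKKKKKKK
KKGKKKKW
KKKKKKKK
KKKKKKKK
KKKKBKBK
KKKKBBBK
KKKKBBBK

Derivation:
After op 1 paint(4,5,Y):
KKKKKKKK
KKKKKKKW
KKKKKKKK
KKKKKKKK
KKKKBYBK
KKKKBBBK
KKKKBBBK
After op 2 fill(5,0,Y) [46 cells changed]:
YYYYYYYY
YYYYYYYW
YYYYYYYY
YYYYYYYY
YYYYBYBY
YYYYBBBY
YYYYBBBY
After op 3 paint(1,2,G):
YYYYYYYY
YYGYYYYW
YYYYYYYY
YYYYYYYY
YYYYBYBY
YYYYBBBY
YYYYBBBY
After op 4 fill(2,0,K) [46 cells changed]:
KKKKKKKK
KKGKKKKW
KKKKKKKK
KKKKKKKK
KKKKBKBK
KKKKBBBK
KKKKBBBK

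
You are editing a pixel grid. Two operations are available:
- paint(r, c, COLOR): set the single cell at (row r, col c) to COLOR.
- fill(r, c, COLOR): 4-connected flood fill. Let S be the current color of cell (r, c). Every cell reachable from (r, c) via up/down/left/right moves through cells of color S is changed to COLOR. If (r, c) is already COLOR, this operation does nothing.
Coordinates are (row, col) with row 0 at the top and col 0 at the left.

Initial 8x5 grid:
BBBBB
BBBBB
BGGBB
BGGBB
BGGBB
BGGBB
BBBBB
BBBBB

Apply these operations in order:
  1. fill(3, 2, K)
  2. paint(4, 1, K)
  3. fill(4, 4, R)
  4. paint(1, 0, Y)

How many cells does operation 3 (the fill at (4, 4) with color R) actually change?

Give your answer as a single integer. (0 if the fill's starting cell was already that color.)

Answer: 32

Derivation:
After op 1 fill(3,2,K) [8 cells changed]:
BBBBB
BBBBB
BKKBB
BKKBB
BKKBB
BKKBB
BBBBB
BBBBB
After op 2 paint(4,1,K):
BBBBB
BBBBB
BKKBB
BKKBB
BKKBB
BKKBB
BBBBB
BBBBB
After op 3 fill(4,4,R) [32 cells changed]:
RRRRR
RRRRR
RKKRR
RKKRR
RKKRR
RKKRR
RRRRR
RRRRR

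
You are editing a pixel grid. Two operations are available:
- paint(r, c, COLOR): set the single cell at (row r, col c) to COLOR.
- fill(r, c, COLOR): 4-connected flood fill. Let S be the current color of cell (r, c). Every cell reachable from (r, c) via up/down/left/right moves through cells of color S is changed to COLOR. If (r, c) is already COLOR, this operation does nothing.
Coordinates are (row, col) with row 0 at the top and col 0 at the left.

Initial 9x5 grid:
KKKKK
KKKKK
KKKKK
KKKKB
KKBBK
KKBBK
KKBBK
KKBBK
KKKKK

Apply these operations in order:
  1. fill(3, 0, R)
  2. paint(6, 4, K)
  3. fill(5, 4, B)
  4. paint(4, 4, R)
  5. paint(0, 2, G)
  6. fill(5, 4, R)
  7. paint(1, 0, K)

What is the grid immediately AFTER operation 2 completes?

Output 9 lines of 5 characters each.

After op 1 fill(3,0,R) [36 cells changed]:
RRRRR
RRRRR
RRRRR
RRRRB
RRBBR
RRBBR
RRBBR
RRBBR
RRRRR
After op 2 paint(6,4,K):
RRRRR
RRRRR
RRRRR
RRRRB
RRBBR
RRBBR
RRBBK
RRBBR
RRRRR

Answer: RRRRR
RRRRR
RRRRR
RRRRB
RRBBR
RRBBR
RRBBK
RRBBR
RRRRR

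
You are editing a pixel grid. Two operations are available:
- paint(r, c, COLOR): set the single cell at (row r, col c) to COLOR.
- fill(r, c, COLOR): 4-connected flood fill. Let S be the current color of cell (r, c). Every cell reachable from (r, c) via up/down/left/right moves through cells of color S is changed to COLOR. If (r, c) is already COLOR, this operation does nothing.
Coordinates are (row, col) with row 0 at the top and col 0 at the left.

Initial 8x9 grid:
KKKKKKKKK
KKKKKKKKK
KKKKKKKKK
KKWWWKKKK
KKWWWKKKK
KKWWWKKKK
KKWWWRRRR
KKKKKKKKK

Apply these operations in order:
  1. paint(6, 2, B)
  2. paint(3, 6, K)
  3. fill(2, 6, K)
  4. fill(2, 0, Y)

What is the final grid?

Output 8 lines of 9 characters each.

After op 1 paint(6,2,B):
KKKKKKKKK
KKKKKKKKK
KKKKKKKKK
KKWWWKKKK
KKWWWKKKK
KKWWWKKKK
KKBWWRRRR
KKKKKKKKK
After op 2 paint(3,6,K):
KKKKKKKKK
KKKKKKKKK
KKKKKKKKK
KKWWWKKKK
KKWWWKKKK
KKWWWKKKK
KKBWWRRRR
KKKKKKKKK
After op 3 fill(2,6,K) [0 cells changed]:
KKKKKKKKK
KKKKKKKKK
KKKKKKKKK
KKWWWKKKK
KKWWWKKKK
KKWWWKKKK
KKBWWRRRR
KKKKKKKKK
After op 4 fill(2,0,Y) [56 cells changed]:
YYYYYYYYY
YYYYYYYYY
YYYYYYYYY
YYWWWYYYY
YYWWWYYYY
YYWWWYYYY
YYBWWRRRR
YYYYYYYYY

Answer: YYYYYYYYY
YYYYYYYYY
YYYYYYYYY
YYWWWYYYY
YYWWWYYYY
YYWWWYYYY
YYBWWRRRR
YYYYYYYYY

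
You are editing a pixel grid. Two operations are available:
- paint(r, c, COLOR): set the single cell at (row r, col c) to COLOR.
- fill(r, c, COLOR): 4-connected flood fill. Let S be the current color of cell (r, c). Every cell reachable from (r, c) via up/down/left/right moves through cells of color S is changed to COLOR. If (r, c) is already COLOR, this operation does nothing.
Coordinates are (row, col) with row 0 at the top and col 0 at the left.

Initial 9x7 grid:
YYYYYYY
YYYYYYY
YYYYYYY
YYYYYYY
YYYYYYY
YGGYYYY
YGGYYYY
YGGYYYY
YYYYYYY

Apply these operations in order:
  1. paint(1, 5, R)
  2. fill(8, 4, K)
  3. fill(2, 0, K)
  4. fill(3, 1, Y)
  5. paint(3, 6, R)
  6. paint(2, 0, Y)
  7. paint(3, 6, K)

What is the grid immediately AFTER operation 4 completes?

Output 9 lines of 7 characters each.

After op 1 paint(1,5,R):
YYYYYYY
YYYYYRY
YYYYYYY
YYYYYYY
YYYYYYY
YGGYYYY
YGGYYYY
YGGYYYY
YYYYYYY
After op 2 fill(8,4,K) [56 cells changed]:
KKKKKKK
KKKKKRK
KKKKKKK
KKKKKKK
KKKKKKK
KGGKKKK
KGGKKKK
KGGKKKK
KKKKKKK
After op 3 fill(2,0,K) [0 cells changed]:
KKKKKKK
KKKKKRK
KKKKKKK
KKKKKKK
KKKKKKK
KGGKKKK
KGGKKKK
KGGKKKK
KKKKKKK
After op 4 fill(3,1,Y) [56 cells changed]:
YYYYYYY
YYYYYRY
YYYYYYY
YYYYYYY
YYYYYYY
YGGYYYY
YGGYYYY
YGGYYYY
YYYYYYY

Answer: YYYYYYY
YYYYYRY
YYYYYYY
YYYYYYY
YYYYYYY
YGGYYYY
YGGYYYY
YGGYYYY
YYYYYYY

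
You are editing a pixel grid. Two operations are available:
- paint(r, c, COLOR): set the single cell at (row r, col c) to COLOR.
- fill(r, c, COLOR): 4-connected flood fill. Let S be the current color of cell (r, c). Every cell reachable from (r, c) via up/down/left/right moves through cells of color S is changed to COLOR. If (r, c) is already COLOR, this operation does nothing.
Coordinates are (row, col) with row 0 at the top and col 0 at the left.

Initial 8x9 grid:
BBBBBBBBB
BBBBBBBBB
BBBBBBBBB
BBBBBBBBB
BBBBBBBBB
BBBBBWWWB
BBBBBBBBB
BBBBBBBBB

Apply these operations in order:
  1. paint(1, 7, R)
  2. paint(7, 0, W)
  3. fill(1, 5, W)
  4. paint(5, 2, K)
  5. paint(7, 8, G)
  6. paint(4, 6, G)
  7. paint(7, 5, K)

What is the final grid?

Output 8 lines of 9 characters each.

After op 1 paint(1,7,R):
BBBBBBBBB
BBBBBBBRB
BBBBBBBBB
BBBBBBBBB
BBBBBBBBB
BBBBBWWWB
BBBBBBBBB
BBBBBBBBB
After op 2 paint(7,0,W):
BBBBBBBBB
BBBBBBBRB
BBBBBBBBB
BBBBBBBBB
BBBBBBBBB
BBBBBWWWB
BBBBBBBBB
WBBBBBBBB
After op 3 fill(1,5,W) [67 cells changed]:
WWWWWWWWW
WWWWWWWRW
WWWWWWWWW
WWWWWWWWW
WWWWWWWWW
WWWWWWWWW
WWWWWWWWW
WWWWWWWWW
After op 4 paint(5,2,K):
WWWWWWWWW
WWWWWWWRW
WWWWWWWWW
WWWWWWWWW
WWWWWWWWW
WWKWWWWWW
WWWWWWWWW
WWWWWWWWW
After op 5 paint(7,8,G):
WWWWWWWWW
WWWWWWWRW
WWWWWWWWW
WWWWWWWWW
WWWWWWWWW
WWKWWWWWW
WWWWWWWWW
WWWWWWWWG
After op 6 paint(4,6,G):
WWWWWWWWW
WWWWWWWRW
WWWWWWWWW
WWWWWWWWW
WWWWWWGWW
WWKWWWWWW
WWWWWWWWW
WWWWWWWWG
After op 7 paint(7,5,K):
WWWWWWWWW
WWWWWWWRW
WWWWWWWWW
WWWWWWWWW
WWWWWWGWW
WWKWWWWWW
WWWWWWWWW
WWWWWKWWG

Answer: WWWWWWWWW
WWWWWWWRW
WWWWWWWWW
WWWWWWWWW
WWWWWWGWW
WWKWWWWWW
WWWWWWWWW
WWWWWKWWG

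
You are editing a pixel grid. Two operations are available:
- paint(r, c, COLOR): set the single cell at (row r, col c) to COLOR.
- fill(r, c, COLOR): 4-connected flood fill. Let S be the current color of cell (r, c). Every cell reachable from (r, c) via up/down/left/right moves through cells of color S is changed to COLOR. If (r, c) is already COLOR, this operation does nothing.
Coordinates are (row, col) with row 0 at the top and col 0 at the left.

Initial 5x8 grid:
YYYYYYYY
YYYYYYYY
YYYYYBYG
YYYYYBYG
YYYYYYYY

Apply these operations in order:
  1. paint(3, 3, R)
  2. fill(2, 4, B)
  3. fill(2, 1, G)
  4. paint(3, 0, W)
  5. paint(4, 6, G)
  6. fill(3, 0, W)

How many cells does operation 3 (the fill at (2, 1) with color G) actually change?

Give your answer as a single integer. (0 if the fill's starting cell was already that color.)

After op 1 paint(3,3,R):
YYYYYYYY
YYYYYYYY
YYYYYBYG
YYYRYBYG
YYYYYYYY
After op 2 fill(2,4,B) [35 cells changed]:
BBBBBBBB
BBBBBBBB
BBBBBBBG
BBBRBBBG
BBBBBBBB
After op 3 fill(2,1,G) [37 cells changed]:
GGGGGGGG
GGGGGGGG
GGGGGGGG
GGGRGGGG
GGGGGGGG

Answer: 37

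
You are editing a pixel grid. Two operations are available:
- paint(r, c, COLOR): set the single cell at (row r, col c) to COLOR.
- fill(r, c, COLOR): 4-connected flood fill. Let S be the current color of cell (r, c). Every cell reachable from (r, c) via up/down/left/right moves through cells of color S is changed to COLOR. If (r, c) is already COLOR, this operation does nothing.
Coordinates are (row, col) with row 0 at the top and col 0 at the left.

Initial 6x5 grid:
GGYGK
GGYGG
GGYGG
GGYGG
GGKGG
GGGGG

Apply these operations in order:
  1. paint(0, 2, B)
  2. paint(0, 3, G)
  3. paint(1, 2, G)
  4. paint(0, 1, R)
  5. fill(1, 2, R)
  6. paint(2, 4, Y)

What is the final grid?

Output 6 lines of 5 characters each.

After op 1 paint(0,2,B):
GGBGK
GGYGG
GGYGG
GGYGG
GGKGG
GGGGG
After op 2 paint(0,3,G):
GGBGK
GGYGG
GGYGG
GGYGG
GGKGG
GGGGG
After op 3 paint(1,2,G):
GGBGK
GGGGG
GGYGG
GGYGG
GGKGG
GGGGG
After op 4 paint(0,1,R):
GRBGK
GGGGG
GGYGG
GGYGG
GGKGG
GGGGG
After op 5 fill(1,2,R) [24 cells changed]:
RRBRK
RRRRR
RRYRR
RRYRR
RRKRR
RRRRR
After op 6 paint(2,4,Y):
RRBRK
RRRRR
RRYRY
RRYRR
RRKRR
RRRRR

Answer: RRBRK
RRRRR
RRYRY
RRYRR
RRKRR
RRRRR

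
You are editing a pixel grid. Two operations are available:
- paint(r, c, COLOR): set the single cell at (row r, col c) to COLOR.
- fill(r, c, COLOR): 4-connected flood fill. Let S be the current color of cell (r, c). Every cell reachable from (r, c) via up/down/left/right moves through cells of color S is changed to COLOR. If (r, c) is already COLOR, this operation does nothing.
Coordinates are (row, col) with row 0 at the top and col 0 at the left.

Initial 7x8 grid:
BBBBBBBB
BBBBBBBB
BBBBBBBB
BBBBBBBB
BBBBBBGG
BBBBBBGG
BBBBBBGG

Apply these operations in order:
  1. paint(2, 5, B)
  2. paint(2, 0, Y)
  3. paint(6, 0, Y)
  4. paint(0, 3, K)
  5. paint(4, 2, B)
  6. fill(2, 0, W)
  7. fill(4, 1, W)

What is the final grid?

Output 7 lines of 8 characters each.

Answer: WWWKWWWW
WWWWWWWW
WWWWWWWW
WWWWWWWW
WWWWWWGG
WWWWWWGG
YWWWWWGG

Derivation:
After op 1 paint(2,5,B):
BBBBBBBB
BBBBBBBB
BBBBBBBB
BBBBBBBB
BBBBBBGG
BBBBBBGG
BBBBBBGG
After op 2 paint(2,0,Y):
BBBBBBBB
BBBBBBBB
YBBBBBBB
BBBBBBBB
BBBBBBGG
BBBBBBGG
BBBBBBGG
After op 3 paint(6,0,Y):
BBBBBBBB
BBBBBBBB
YBBBBBBB
BBBBBBBB
BBBBBBGG
BBBBBBGG
YBBBBBGG
After op 4 paint(0,3,K):
BBBKBBBB
BBBBBBBB
YBBBBBBB
BBBBBBBB
BBBBBBGG
BBBBBBGG
YBBBBBGG
After op 5 paint(4,2,B):
BBBKBBBB
BBBBBBBB
YBBBBBBB
BBBBBBBB
BBBBBBGG
BBBBBBGG
YBBBBBGG
After op 6 fill(2,0,W) [1 cells changed]:
BBBKBBBB
BBBBBBBB
WBBBBBBB
BBBBBBBB
BBBBBBGG
BBBBBBGG
YBBBBBGG
After op 7 fill(4,1,W) [47 cells changed]:
WWWKWWWW
WWWWWWWW
WWWWWWWW
WWWWWWWW
WWWWWWGG
WWWWWWGG
YWWWWWGG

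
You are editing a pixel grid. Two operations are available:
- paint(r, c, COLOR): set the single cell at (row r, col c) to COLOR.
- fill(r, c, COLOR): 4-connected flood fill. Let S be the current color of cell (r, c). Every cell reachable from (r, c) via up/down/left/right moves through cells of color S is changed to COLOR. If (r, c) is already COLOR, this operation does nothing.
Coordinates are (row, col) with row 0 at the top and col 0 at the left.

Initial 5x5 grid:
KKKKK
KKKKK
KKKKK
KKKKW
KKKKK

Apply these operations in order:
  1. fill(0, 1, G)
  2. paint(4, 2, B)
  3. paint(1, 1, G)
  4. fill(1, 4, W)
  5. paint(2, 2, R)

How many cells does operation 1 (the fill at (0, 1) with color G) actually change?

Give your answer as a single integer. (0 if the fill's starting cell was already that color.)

Answer: 24

Derivation:
After op 1 fill(0,1,G) [24 cells changed]:
GGGGG
GGGGG
GGGGG
GGGGW
GGGGG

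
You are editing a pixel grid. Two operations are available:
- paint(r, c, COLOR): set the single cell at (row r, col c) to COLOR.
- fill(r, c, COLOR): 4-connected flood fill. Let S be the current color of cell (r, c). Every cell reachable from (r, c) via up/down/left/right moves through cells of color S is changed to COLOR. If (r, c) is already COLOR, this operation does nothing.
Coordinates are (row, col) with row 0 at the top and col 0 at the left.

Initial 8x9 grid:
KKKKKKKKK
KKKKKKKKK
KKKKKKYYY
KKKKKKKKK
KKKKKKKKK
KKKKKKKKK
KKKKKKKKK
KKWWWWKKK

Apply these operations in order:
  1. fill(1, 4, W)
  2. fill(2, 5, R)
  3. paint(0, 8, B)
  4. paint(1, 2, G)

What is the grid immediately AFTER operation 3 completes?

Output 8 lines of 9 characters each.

Answer: RRRRRRRRB
RRRRRRRRR
RRRRRRYYY
RRRRRRRRR
RRRRRRRRR
RRRRRRRRR
RRRRRRRRR
RRRRRRRRR

Derivation:
After op 1 fill(1,4,W) [65 cells changed]:
WWWWWWWWW
WWWWWWWWW
WWWWWWYYY
WWWWWWWWW
WWWWWWWWW
WWWWWWWWW
WWWWWWWWW
WWWWWWWWW
After op 2 fill(2,5,R) [69 cells changed]:
RRRRRRRRR
RRRRRRRRR
RRRRRRYYY
RRRRRRRRR
RRRRRRRRR
RRRRRRRRR
RRRRRRRRR
RRRRRRRRR
After op 3 paint(0,8,B):
RRRRRRRRB
RRRRRRRRR
RRRRRRYYY
RRRRRRRRR
RRRRRRRRR
RRRRRRRRR
RRRRRRRRR
RRRRRRRRR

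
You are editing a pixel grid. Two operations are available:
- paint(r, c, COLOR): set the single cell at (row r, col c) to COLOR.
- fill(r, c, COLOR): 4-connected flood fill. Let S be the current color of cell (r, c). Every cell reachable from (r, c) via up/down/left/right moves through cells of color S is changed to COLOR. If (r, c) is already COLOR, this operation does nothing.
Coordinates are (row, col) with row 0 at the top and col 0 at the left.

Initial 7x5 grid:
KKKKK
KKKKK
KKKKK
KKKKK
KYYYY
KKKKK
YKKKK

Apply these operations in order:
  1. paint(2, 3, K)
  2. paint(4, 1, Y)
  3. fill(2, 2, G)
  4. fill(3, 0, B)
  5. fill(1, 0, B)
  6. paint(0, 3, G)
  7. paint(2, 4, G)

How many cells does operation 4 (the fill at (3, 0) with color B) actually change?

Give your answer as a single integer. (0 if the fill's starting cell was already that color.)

After op 1 paint(2,3,K):
KKKKK
KKKKK
KKKKK
KKKKK
KYYYY
KKKKK
YKKKK
After op 2 paint(4,1,Y):
KKKKK
KKKKK
KKKKK
KKKKK
KYYYY
KKKKK
YKKKK
After op 3 fill(2,2,G) [30 cells changed]:
GGGGG
GGGGG
GGGGG
GGGGG
GYYYY
GGGGG
YGGGG
After op 4 fill(3,0,B) [30 cells changed]:
BBBBB
BBBBB
BBBBB
BBBBB
BYYYY
BBBBB
YBBBB

Answer: 30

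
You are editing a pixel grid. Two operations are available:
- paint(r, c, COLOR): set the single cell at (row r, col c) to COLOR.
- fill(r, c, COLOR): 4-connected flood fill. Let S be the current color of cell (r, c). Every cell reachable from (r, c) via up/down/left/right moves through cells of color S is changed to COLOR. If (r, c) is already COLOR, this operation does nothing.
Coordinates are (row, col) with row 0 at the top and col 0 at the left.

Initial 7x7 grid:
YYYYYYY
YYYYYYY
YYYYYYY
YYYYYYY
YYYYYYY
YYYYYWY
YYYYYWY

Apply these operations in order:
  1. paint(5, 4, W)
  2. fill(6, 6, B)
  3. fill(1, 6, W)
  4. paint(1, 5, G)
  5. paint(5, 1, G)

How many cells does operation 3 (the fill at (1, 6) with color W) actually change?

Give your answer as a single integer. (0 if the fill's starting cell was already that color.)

Answer: 46

Derivation:
After op 1 paint(5,4,W):
YYYYYYY
YYYYYYY
YYYYYYY
YYYYYYY
YYYYYYY
YYYYWWY
YYYYYWY
After op 2 fill(6,6,B) [46 cells changed]:
BBBBBBB
BBBBBBB
BBBBBBB
BBBBBBB
BBBBBBB
BBBBWWB
BBBBBWB
After op 3 fill(1,6,W) [46 cells changed]:
WWWWWWW
WWWWWWW
WWWWWWW
WWWWWWW
WWWWWWW
WWWWWWW
WWWWWWW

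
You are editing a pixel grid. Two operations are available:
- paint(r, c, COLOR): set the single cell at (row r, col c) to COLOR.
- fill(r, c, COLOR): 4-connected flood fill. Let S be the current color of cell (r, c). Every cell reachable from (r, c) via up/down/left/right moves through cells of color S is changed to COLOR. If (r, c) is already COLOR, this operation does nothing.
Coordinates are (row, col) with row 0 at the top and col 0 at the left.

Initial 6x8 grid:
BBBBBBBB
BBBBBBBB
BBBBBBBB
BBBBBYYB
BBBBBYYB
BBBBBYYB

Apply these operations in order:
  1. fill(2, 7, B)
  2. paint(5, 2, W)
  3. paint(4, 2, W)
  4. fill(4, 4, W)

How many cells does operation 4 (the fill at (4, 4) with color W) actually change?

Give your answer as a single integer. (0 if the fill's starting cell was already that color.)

After op 1 fill(2,7,B) [0 cells changed]:
BBBBBBBB
BBBBBBBB
BBBBBBBB
BBBBBYYB
BBBBBYYB
BBBBBYYB
After op 2 paint(5,2,W):
BBBBBBBB
BBBBBBBB
BBBBBBBB
BBBBBYYB
BBBBBYYB
BBWBBYYB
After op 3 paint(4,2,W):
BBBBBBBB
BBBBBBBB
BBBBBBBB
BBBBBYYB
BBWBBYYB
BBWBBYYB
After op 4 fill(4,4,W) [40 cells changed]:
WWWWWWWW
WWWWWWWW
WWWWWWWW
WWWWWYYW
WWWWWYYW
WWWWWYYW

Answer: 40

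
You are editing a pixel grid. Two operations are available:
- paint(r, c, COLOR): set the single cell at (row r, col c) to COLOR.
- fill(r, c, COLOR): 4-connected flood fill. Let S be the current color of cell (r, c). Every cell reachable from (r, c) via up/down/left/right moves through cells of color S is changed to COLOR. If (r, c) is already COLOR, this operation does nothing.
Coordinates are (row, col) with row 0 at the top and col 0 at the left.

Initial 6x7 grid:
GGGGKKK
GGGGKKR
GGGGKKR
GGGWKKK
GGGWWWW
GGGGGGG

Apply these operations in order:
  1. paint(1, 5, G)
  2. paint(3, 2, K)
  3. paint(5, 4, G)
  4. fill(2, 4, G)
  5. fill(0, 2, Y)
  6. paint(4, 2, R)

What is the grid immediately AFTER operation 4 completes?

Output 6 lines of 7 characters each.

Answer: GGGGGGG
GGGGGGR
GGGGGGR
GGKWGGG
GGGWWWW
GGGGGGG

Derivation:
After op 1 paint(1,5,G):
GGGGKKK
GGGGKGR
GGGGKKR
GGGWKKK
GGGWWWW
GGGGGGG
After op 2 paint(3,2,K):
GGGGKKK
GGGGKGR
GGGGKKR
GGKWKKK
GGGWWWW
GGGGGGG
After op 3 paint(5,4,G):
GGGGKKK
GGGGKGR
GGGGKKR
GGKWKKK
GGGWWWW
GGGGGGG
After op 4 fill(2,4,G) [9 cells changed]:
GGGGGGG
GGGGGGR
GGGGGGR
GGKWGGG
GGGWWWW
GGGGGGG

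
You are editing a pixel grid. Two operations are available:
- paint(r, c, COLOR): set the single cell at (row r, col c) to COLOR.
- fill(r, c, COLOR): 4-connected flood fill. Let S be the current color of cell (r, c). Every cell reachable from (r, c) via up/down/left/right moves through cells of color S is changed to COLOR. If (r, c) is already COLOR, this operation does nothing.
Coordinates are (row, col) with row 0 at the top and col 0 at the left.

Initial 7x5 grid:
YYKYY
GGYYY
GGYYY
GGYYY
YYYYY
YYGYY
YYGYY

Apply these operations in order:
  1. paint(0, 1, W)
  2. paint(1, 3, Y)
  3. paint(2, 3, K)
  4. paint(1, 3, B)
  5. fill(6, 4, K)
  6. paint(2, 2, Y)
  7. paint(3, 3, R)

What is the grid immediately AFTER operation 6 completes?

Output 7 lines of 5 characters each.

After op 1 paint(0,1,W):
YWKYY
GGYYY
GGYYY
GGYYY
YYYYY
YYGYY
YYGYY
After op 2 paint(1,3,Y):
YWKYY
GGYYY
GGYYY
GGYYY
YYYYY
YYGYY
YYGYY
After op 3 paint(2,3,K):
YWKYY
GGYYY
GGYKY
GGYYY
YYYYY
YYGYY
YYGYY
After op 4 paint(1,3,B):
YWKYY
GGYBY
GGYKY
GGYYY
YYYYY
YYGYY
YYGYY
After op 5 fill(6,4,K) [22 cells changed]:
YWKKK
GGKBK
GGKKK
GGKKK
KKKKK
KKGKK
KKGKK
After op 6 paint(2,2,Y):
YWKKK
GGKBK
GGYKK
GGKKK
KKKKK
KKGKK
KKGKK

Answer: YWKKK
GGKBK
GGYKK
GGKKK
KKKKK
KKGKK
KKGKK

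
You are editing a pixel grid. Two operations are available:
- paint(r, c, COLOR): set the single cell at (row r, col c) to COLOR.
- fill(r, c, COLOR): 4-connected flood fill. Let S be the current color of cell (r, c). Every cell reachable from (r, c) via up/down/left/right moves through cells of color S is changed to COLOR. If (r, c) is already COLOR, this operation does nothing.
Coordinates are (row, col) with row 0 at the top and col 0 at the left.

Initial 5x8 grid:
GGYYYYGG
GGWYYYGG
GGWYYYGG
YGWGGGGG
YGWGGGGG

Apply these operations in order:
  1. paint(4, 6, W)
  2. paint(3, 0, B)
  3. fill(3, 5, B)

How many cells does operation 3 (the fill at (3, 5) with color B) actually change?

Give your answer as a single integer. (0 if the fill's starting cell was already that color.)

After op 1 paint(4,6,W):
GGYYYYGG
GGWYYYGG
GGWYYYGG
YGWGGGGG
YGWGGGWG
After op 2 paint(3,0,B):
GGYYYYGG
GGWYYYGG
GGWYYYGG
BGWGGGGG
YGWGGGWG
After op 3 fill(3,5,B) [15 cells changed]:
GGYYYYBB
GGWYYYBB
GGWYYYBB
BGWBBBBB
YGWBBBWB

Answer: 15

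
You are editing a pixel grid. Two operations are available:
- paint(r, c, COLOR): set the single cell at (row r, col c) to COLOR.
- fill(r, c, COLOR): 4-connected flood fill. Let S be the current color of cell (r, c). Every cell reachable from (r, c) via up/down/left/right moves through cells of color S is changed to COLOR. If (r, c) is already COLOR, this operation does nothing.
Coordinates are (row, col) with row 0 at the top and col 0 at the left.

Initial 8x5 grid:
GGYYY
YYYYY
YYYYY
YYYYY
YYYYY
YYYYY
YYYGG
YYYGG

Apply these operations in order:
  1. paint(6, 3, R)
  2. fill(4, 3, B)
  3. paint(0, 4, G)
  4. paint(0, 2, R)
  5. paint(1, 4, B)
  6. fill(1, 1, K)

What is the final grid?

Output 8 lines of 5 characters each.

After op 1 paint(6,3,R):
GGYYY
YYYYY
YYYYY
YYYYY
YYYYY
YYYYY
YYYRG
YYYGG
After op 2 fill(4,3,B) [34 cells changed]:
GGBBB
BBBBB
BBBBB
BBBBB
BBBBB
BBBBB
BBBRG
BBBGG
After op 3 paint(0,4,G):
GGBBG
BBBBB
BBBBB
BBBBB
BBBBB
BBBBB
BBBRG
BBBGG
After op 4 paint(0,2,R):
GGRBG
BBBBB
BBBBB
BBBBB
BBBBB
BBBBB
BBBRG
BBBGG
After op 5 paint(1,4,B):
GGRBG
BBBBB
BBBBB
BBBBB
BBBBB
BBBBB
BBBRG
BBBGG
After op 6 fill(1,1,K) [32 cells changed]:
GGRKG
KKKKK
KKKKK
KKKKK
KKKKK
KKKKK
KKKRG
KKKGG

Answer: GGRKG
KKKKK
KKKKK
KKKKK
KKKKK
KKKKK
KKKRG
KKKGG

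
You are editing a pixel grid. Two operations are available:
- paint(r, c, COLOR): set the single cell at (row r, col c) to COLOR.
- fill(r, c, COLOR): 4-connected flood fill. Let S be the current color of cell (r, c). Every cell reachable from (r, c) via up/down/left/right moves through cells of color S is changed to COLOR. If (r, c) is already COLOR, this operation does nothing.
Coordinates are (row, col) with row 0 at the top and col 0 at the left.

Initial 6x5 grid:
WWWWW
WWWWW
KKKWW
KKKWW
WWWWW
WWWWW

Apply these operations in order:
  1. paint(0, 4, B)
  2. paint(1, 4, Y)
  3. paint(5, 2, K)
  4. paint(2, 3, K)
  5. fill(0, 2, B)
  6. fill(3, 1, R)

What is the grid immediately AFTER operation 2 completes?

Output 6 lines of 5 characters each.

After op 1 paint(0,4,B):
WWWWB
WWWWW
KKKWW
KKKWW
WWWWW
WWWWW
After op 2 paint(1,4,Y):
WWWWB
WWWWY
KKKWW
KKKWW
WWWWW
WWWWW

Answer: WWWWB
WWWWY
KKKWW
KKKWW
WWWWW
WWWWW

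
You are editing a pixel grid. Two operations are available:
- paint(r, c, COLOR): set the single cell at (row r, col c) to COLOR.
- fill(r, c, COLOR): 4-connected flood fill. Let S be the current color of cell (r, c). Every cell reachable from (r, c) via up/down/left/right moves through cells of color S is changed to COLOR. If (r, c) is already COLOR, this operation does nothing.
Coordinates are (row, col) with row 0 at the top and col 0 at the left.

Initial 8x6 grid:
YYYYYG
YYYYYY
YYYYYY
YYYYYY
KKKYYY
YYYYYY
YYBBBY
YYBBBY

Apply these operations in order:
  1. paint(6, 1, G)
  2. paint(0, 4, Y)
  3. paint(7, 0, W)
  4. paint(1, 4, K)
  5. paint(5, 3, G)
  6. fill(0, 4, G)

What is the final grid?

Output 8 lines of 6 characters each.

After op 1 paint(6,1,G):
YYYYYG
YYYYYY
YYYYYY
YYYYYY
KKKYYY
YYYYYY
YGBBBY
YYBBBY
After op 2 paint(0,4,Y):
YYYYYG
YYYYYY
YYYYYY
YYYYYY
KKKYYY
YYYYYY
YGBBBY
YYBBBY
After op 3 paint(7,0,W):
YYYYYG
YYYYYY
YYYYYY
YYYYYY
KKKYYY
YYYYYY
YGBBBY
WYBBBY
After op 4 paint(1,4,K):
YYYYYG
YYYYKY
YYYYYY
YYYYYY
KKKYYY
YYYYYY
YGBBBY
WYBBBY
After op 5 paint(5,3,G):
YYYYYG
YYYYKY
YYYYYY
YYYYYY
KKKYYY
YYYGYY
YGBBBY
WYBBBY
After op 6 fill(0,4,G) [29 cells changed]:
GGGGGG
GGGGKG
GGGGGG
GGGGGG
KKKGGG
YYYGGG
YGBBBG
WYBBBG

Answer: GGGGGG
GGGGKG
GGGGGG
GGGGGG
KKKGGG
YYYGGG
YGBBBG
WYBBBG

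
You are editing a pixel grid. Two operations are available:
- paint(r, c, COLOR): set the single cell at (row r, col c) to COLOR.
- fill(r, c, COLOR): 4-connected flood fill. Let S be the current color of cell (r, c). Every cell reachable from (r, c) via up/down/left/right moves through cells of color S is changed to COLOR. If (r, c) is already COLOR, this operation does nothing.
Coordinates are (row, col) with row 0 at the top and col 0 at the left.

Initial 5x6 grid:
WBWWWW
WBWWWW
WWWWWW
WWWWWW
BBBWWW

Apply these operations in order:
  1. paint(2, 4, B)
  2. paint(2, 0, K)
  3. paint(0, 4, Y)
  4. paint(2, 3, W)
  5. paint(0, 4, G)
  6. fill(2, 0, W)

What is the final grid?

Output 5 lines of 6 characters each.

Answer: WBWWGW
WBWWWW
WWWWBW
WWWWWW
BBBWWW

Derivation:
After op 1 paint(2,4,B):
WBWWWW
WBWWWW
WWWWBW
WWWWWW
BBBWWW
After op 2 paint(2,0,K):
WBWWWW
WBWWWW
KWWWBW
WWWWWW
BBBWWW
After op 3 paint(0,4,Y):
WBWWYW
WBWWWW
KWWWBW
WWWWWW
BBBWWW
After op 4 paint(2,3,W):
WBWWYW
WBWWWW
KWWWBW
WWWWWW
BBBWWW
After op 5 paint(0,4,G):
WBWWGW
WBWWWW
KWWWBW
WWWWWW
BBBWWW
After op 6 fill(2,0,W) [1 cells changed]:
WBWWGW
WBWWWW
WWWWBW
WWWWWW
BBBWWW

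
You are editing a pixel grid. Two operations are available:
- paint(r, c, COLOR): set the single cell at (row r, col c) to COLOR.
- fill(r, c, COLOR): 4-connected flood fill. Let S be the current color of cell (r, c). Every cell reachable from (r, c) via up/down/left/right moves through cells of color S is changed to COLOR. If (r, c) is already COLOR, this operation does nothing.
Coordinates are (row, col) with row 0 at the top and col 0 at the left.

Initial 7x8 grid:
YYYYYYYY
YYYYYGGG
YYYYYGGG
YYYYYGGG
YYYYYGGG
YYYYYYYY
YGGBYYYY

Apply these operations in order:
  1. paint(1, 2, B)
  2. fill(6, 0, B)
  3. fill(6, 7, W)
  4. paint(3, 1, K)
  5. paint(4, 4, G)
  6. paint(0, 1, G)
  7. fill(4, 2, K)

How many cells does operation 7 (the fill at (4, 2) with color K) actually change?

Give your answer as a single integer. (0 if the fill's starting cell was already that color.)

After op 1 paint(1,2,B):
YYYYYYYY
YYBYYGGG
YYYYYGGG
YYYYYGGG
YYYYYGGG
YYYYYYYY
YGGBYYYY
After op 2 fill(6,0,B) [40 cells changed]:
BBBBBBBB
BBBBBGGG
BBBBBGGG
BBBBBGGG
BBBBBGGG
BBBBBBBB
BGGBBBBB
After op 3 fill(6,7,W) [42 cells changed]:
WWWWWWWW
WWWWWGGG
WWWWWGGG
WWWWWGGG
WWWWWGGG
WWWWWWWW
WGGWWWWW
After op 4 paint(3,1,K):
WWWWWWWW
WWWWWGGG
WWWWWGGG
WKWWWGGG
WWWWWGGG
WWWWWWWW
WGGWWWWW
After op 5 paint(4,4,G):
WWWWWWWW
WWWWWGGG
WWWWWGGG
WKWWWGGG
WWWWGGGG
WWWWWWWW
WGGWWWWW
After op 6 paint(0,1,G):
WGWWWWWW
WWWWWGGG
WWWWWGGG
WKWWWGGG
WWWWGGGG
WWWWWWWW
WGGWWWWW
After op 7 fill(4,2,K) [39 cells changed]:
KGKKKKKK
KKKKKGGG
KKKKKGGG
KKKKKGGG
KKKKGGGG
KKKKKKKK
KGGKKKKK

Answer: 39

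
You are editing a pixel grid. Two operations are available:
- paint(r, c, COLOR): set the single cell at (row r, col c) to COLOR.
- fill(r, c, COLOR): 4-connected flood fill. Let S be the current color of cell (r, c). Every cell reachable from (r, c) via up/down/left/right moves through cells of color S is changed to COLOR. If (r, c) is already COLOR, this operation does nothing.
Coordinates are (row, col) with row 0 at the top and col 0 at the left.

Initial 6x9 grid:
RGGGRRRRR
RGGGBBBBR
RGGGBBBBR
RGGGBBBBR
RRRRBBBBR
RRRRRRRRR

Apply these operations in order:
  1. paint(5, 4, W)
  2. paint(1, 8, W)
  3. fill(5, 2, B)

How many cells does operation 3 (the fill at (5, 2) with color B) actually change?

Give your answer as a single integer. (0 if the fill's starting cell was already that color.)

After op 1 paint(5,4,W):
RGGGRRRRR
RGGGBBBBR
RGGGBBBBR
RGGGBBBBR
RRRRBBBBR
RRRRWRRRR
After op 2 paint(1,8,W):
RGGGRRRRR
RGGGBBBBW
RGGGBBBBR
RGGGBBBBR
RRRRBBBBR
RRRRWRRRR
After op 3 fill(5,2,B) [12 cells changed]:
BGGGRRRRR
BGGGBBBBW
BGGGBBBBR
BGGGBBBBR
BBBBBBBBR
BBBBWRRRR

Answer: 12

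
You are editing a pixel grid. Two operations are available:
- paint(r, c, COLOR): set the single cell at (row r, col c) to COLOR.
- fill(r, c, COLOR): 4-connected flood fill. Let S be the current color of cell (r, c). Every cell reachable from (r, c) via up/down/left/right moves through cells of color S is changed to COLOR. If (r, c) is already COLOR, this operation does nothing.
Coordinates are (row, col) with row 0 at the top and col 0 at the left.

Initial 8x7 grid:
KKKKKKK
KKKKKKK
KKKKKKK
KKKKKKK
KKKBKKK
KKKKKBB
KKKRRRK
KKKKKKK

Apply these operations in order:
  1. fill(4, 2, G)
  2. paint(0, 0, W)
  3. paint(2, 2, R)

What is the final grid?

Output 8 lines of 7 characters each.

After op 1 fill(4,2,G) [50 cells changed]:
GGGGGGG
GGGGGGG
GGGGGGG
GGGGGGG
GGGBGGG
GGGGGBB
GGGRRRG
GGGGGGG
After op 2 paint(0,0,W):
WGGGGGG
GGGGGGG
GGGGGGG
GGGGGGG
GGGBGGG
GGGGGBB
GGGRRRG
GGGGGGG
After op 3 paint(2,2,R):
WGGGGGG
GGGGGGG
GGRGGGG
GGGGGGG
GGGBGGG
GGGGGBB
GGGRRRG
GGGGGGG

Answer: WGGGGGG
GGGGGGG
GGRGGGG
GGGGGGG
GGGBGGG
GGGGGBB
GGGRRRG
GGGGGGG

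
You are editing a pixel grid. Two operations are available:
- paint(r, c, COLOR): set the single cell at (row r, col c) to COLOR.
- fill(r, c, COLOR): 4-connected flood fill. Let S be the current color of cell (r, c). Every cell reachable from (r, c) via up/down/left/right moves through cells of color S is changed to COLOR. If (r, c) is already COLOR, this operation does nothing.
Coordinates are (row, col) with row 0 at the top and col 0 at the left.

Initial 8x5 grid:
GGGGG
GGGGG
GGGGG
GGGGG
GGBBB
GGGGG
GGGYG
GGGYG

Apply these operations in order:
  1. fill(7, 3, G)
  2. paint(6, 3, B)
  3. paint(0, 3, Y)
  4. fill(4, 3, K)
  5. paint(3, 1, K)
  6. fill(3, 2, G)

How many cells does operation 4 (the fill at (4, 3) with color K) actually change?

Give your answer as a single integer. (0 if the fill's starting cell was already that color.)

After op 1 fill(7,3,G) [2 cells changed]:
GGGGG
GGGGG
GGGGG
GGGGG
GGBBB
GGGGG
GGGGG
GGGGG
After op 2 paint(6,3,B):
GGGGG
GGGGG
GGGGG
GGGGG
GGBBB
GGGGG
GGGBG
GGGGG
After op 3 paint(0,3,Y):
GGGYG
GGGGG
GGGGG
GGGGG
GGBBB
GGGGG
GGGBG
GGGGG
After op 4 fill(4,3,K) [3 cells changed]:
GGGYG
GGGGG
GGGGG
GGGGG
GGKKK
GGGGG
GGGBG
GGGGG

Answer: 3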